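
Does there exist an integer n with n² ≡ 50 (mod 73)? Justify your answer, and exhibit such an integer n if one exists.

n = 14

Take n = 14. Then 14² = 196 = 2·73 + 50, so 14² ≡ 50 (mod 73).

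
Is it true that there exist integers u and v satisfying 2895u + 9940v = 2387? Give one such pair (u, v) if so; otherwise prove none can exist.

There are no such integers.

Both 2895 and 9940 are divisible by gcd(2895, 9940) = 5, hence so is any combination 2895u + 9940v.
But 2387 = 5·477 + 2, so 5 ∤ 2387.
Therefore 2895u + 9940v = 2387 has no solution in integers.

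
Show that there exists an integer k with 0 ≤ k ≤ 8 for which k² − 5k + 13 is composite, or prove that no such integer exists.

At k = 4: 4² − 5·4 + 13 = 9 = 3·3, which is composite.

k = 4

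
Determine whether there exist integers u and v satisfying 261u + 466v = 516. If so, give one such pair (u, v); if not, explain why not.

Since gcd(261, 466) = 1, every integer is an integer combination of 261 and 466.
Dividing repeatedly: 466 = 1·261 + 205, 261 = 1·205 + 56, 205 = 3·56 + 37, 56 = 1·37 + 19, 37 = 1·19 + 18, 19 = 1·18 + 1, 18 = 18·1 + 0.
Unwinding: 1 = 19 − 1·18 = 19 − (37 − 1·19) = −37 + 2·19 = −37 + 2·(56 − 1·37) = 2·56 − 3·37 = 2·56 − 3·(205 − 3·56) = −3·205 + 11·56 = −3·205 + 11·(261 − 1·205) = 11·261 − 14·205 = 11·261 − 14·(466 − 1·261) = −14·466 + 25·261, i.e. 261·25 + 466·(-14) = 1.
Multiplying through by 516: u = 25·516 = 12900, v = (-14)·516 = -7224 is a solution.
Shifting by a multiple of (466, −261) keeps it a solution: u = 12900 − 27·466 = 318, v = -7224 + 27·261 = -177.
Indeed 261·318 + 466·(-177) = 82998 − 82482 = 516.

u = 318, v = -177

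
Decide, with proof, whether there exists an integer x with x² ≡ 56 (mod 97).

Apply Euler's criterion with the prime 97: 56 is a quadratic residue iff 56^48 ≡ 1 (mod 97), and a non-residue iff it is ≡ −1.
Squaring successively (mod 97): 56^2 = 3136 ≡ 32; 56^4 ≡ 32² = 1024 ≡ 54; 56^8 ≡ 54² = 2916 ≡ 6; 56^16 ≡ 6² = 36 ≡ 36; 56^32 ≡ 36² = 1296 ≡ 35.
Since 48 = 32 + 16, 56^48 ≡ 35 · 36; multiplying out mod 97: 35·36 = 1260 ≡ 96. Thus 56^48 ≡ 96 ≡ −1 (mod 97).
By Euler's criterion 56 is a quadratic non-residue mod 97: no x satisfies x² ≡ 56 (mod 97).

No, no such integer exists.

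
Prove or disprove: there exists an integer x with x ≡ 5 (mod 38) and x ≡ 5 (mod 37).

x = 5

Since 38 and 37 share no common factor, CRT says the pair of congruences has a solution (unique mod 1406).
Any solution of the first congruence is x = 5 + 38t; substituting into the second, 38t ≡ 5 − 5 ≡ 0 (mod 37).
38 ≡ 1 (mod 37), so this reads 1t ≡ 0 (mod 37). t = 0 satisfies this.
With t = 0: x = 5 + 38·0 = 5.
Verify: 5 = 0·38 + 5 and 5 = 0·37 + 5. ✓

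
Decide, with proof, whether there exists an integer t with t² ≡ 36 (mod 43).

t = 37

t = 37 works: 37² = 1369, and 1369 − 36 = 1333 = 31·43.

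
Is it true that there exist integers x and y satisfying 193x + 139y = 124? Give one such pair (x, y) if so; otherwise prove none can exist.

x = 131, y = -181

193 and 139 are coprime, so 193x + 139y ranges over all of ℤ.
Euclidean algorithm: 193 = 1·139 + 54, 139 = 2·54 + 31, 54 = 1·31 + 23, 31 = 1·23 + 8, 23 = 2·8 + 7, 8 = 1·7 + 1, 7 = 7·1 + 0.
Working back up the chain: 1 = 8 − 1·7 = 8 − (23 − 2·8) = −23 + 3·8 = −23 + 3·(31 − 1·23) = 3·31 − 4·23 = 3·31 − 4·(54 − 1·31) = −4·54 + 7·31 = −4·54 + 7·(139 − 2·54) = 7·139 − 18·54 = 7·139 − 18·(193 − 1·139) = −18·193 + 25·139. So 193·(-18) + 139·25 = 1.
Scaling by 124 gives the particular solution (x, y) = (-2232, 3100).
Adding 17·139 to x and subtracting 17·193 from y gives the tidier solution (131, -181).
Check: 193·131 + 139·(-181) = 25283 − 25159 = 124. ✓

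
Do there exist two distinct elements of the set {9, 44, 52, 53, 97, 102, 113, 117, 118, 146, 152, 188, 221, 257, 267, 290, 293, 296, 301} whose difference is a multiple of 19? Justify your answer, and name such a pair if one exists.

Two integers differ by a multiple of 19 exactly when they have the same residue mod 19. The residues are 9↦9, 44↦6, 52↦14, 53↦15, 97↦2, 102↦7, 113↦18, 117↦3, 118↦4, 146↦13, 152↦0, 188↦17, 221↦12, 257↦10, 267↦1, 290↦5, 293↦8, 296↦11, 301↦16.
No residue repeats among the 19 elements, so no pair has difference ≡ 0 (mod 19).

No such pair exists.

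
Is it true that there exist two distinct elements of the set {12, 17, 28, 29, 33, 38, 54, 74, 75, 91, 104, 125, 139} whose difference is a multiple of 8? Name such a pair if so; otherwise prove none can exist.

Both 12 and 28 leave remainder 4 on division by 8; their difference 16 = 2·8 is a multiple of 8.

Yes: 12 and 28.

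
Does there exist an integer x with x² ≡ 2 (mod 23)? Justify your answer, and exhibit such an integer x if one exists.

Take x = 18. Then 18² = 324 = 14·23 + 2, so 18² ≡ 2 (mod 23).

x = 18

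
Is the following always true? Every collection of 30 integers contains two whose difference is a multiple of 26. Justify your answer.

True.

Partition the integers by their residue mod 26; there are 26 classes.
With 30 integers and only 26 classes, the pigeonhole principle forces two of them, say a and b, into the same class.
Their difference a − b is then a multiple of 26.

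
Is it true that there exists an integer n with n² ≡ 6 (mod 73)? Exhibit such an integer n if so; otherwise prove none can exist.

n = 58 works: 58² = 3364, and 3364 − 6 = 3358 = 46·73.

n = 58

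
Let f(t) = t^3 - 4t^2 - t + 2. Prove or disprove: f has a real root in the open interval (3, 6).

Yes, f has a root in the interval.

f(3) = -10 and f(6) = 68, which have opposite signs.
As a polynomial, f is continuous on every closed interval.
By the Intermediate Value Theorem f must vanish at some point of (3, 6).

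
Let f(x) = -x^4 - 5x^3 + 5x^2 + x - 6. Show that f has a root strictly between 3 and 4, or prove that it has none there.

No.

f(3) = -174 and f(4) = -498, both negative, so a sign-change argument is unavailable; we show f keeps this sign on the whole interval.
Substitute x = 3 + u, where 0 < u < 1 on the interval. Expanding, f(3 + u) = -u^4 - 17u^3 - 94u^2 - 212u - 174.
The nonzero coefficients here are all negative, so for u > 0 every term is negative (or zero), and the constant term -174 is strictly negative.
So f is strictly negative on (3, 4); no root exists in the interval.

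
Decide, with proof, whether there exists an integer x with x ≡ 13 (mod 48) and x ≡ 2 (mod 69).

gcd(48, 69) = 3. If x ≡ 13 (mod 48) and x ≡ 2 (mod 69), then x ≡ 13 (mod 3) and x ≡ 2 (mod 3).
However 13 ≡ 1 and 2 ≡ 2 (mod 3), and 1 ≠ 2.
So no integer satisfies both congruences.

No such integer exists.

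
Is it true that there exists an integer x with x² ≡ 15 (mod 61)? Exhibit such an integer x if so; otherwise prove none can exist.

Take x = 36. Then 36² = 1296 = 21·61 + 15, so 36² ≡ 15 (mod 61).

x = 36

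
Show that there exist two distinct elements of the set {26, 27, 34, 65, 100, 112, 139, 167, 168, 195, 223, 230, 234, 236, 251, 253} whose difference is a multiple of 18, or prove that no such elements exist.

No, no such pair exists.

Reduce each element modulo 18: 26↦8, 27↦9, 34↦16, 65↦11, 100↦10, 112↦4, 139↦13, 167↦5, 168↦6, 195↦15, 223↦7, 230↦14, 234↦0, 236↦2, 251↦17, 253↦1.
All 16 residues are distinct, so no two elements differ by a multiple of 18.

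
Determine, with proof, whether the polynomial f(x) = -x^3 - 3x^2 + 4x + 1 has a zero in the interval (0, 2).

Yes, f has a root in the interval.

f(0) = 1 and f(2) = -11, which have opposite signs.
As a polynomial, f is continuous on every closed interval.
By the Intermediate Value Theorem f must vanish at some point of (0, 2).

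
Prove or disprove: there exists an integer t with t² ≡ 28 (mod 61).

Apply Euler's criterion with the prime 61: 28 is a quadratic residue iff 28^30 ≡ 1 (mod 61), and a non-residue iff it is ≡ −1.
Squaring successively (mod 61): 28^2 = 784 ≡ 52; 28^4 ≡ 52² = 2704 ≡ 20; 28^8 ≡ 20² = 400 ≡ 34; 28^16 ≡ 34² = 1156 ≡ 58.
Since 30 = 16 + 8 + 4 + 2, 28^30 ≡ 58 · 34 · 20 · 52; multiplying out mod 61: 58·34 = 1972 ≡ 20, then 20·20 = 400 ≡ 34, then 34·52 = 1768 ≡ 60. Thus 28^30 ≡ 60 ≡ −1 (mod 61).
By Euler's criterion 28 is a quadratic non-residue mod 61: no t satisfies t² ≡ 28 (mod 61).

No, no such integer exists.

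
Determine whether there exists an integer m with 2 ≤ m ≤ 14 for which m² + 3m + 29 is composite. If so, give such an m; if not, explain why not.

At m = 8: 8² + 3·8 + 29 = 117 = 3·39, which is composite.

m = 8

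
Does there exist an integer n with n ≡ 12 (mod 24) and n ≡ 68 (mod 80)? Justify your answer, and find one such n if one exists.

n = 228

gcd(24, 80) = 8. A simultaneous solution exists iff 12 ≡ 68 (mod 8); here 12 mod 8 = 4 = 68 mod 8, so it does.
Put n = 12 + 24t, so we need 24t ≡ 56 (mod 80), equivalently (divide by 8) 3t ≡ 7 (mod 10).
To invert 3 modulo 10: 10 = 3·3 + 1, 3 = 3·1 + 0, and unwinding, 1 = 10 − 3·3. Thus 3⁻¹ ≡ -3 ≡ 7 (mod 10).
Multiplying by 7: t ≡ 7·7 = 49 ≡ 9 (mod 10).
Then n = 12 + 24·9 = 228.
Verify: 228 = 9·24 + 12 and 228 = 2·80 + 68. ✓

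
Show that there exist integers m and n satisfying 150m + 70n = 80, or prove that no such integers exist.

Every value of 150m + 70n is a multiple of gcd(150, 70) = 10; since 10 ∣ 80, solutions exist.
Dividing through by 10 reduces the equation to 15m + 7n = 8.
Dividing repeatedly: 15 = 2·7 + 1, 7 = 7·1 + 0.
Back-substituting, 1 = 15 − 2·7; that is, 15·1 + 7·(-2) = 1.
Times 8: 15·8 + 7·(-16) = 8, so (8, -16) solves it.
Shifting by a multiple of (7, −15) keeps it a solution: m = 8 − 1·7 = 1, n = -16 + 1·15 = -1.
Check: 150·1 + 70·(-1) = 150 − 70 = 80. ✓

m = 1, n = -1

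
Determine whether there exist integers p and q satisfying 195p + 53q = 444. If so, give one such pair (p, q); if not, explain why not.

p = 30, q = -102

Since gcd(195, 53) = 1, every integer is an integer combination of 195 and 53.
Run the Euclidean algorithm on 195 and 53: 195 = 3·53 + 36, 53 = 1·36 + 17, 36 = 2·17 + 2, 17 = 8·2 + 1, 2 = 2·1 + 0.
Working back up the chain: 1 = 17 − 8·2 = 17 − 8·(36 − 2·17) = −8·36 + 17·17 = −8·36 + 17·(53 − 1·36) = 17·53 − 25·36 = 17·53 − 25·(195 − 3·53) = −25·195 + 92·53. So 195·(-25) + 53·92 = 1.
Multiplying through by 444: p = (-25)·444 = -11100, q = 92·444 = 40848 is a solution.
Shifting by a multiple of (53, −195) keeps it a solution: p = -11100 + 210·53 = 30, q = 40848 − 210·195 = -102.
Indeed 195·30 + 53·(-102) = 5850 − 5406 = 444.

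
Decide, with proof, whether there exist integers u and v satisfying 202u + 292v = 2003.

No, no such integers exist.

gcd(202, 292) = 2, so every integer of the form 202u + 292v is a multiple of 2.
But 2003 = 2·1001 + 1, so 2 ∤ 2003.
So the equation is unsolvable over ℤ.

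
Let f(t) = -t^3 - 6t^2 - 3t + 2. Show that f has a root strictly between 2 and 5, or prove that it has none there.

The endpoint values f(2) = -36 and f(5) = -288 are both negative. Claim: f(t) < 0 for every t in (2, 5).
Shift to the endpoint 2: with t = 2 + u (0 < u < 3), one computes f(2 + u) = -u^3 - 12u^2 - 39u - 36.
All 4 nonzero coefficients of this polynomial in u are negative; hence for u > 0 the value is a sum of negative terms (the constant -36 among them).
Therefore f(t) < 0 throughout (2, 5), and f has no zero there.

f has no root in that interval.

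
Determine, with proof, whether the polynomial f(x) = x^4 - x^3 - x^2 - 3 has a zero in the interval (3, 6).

The endpoint values f(3) = 42 and f(6) = 1041 are both positive. Claim: f(x) > 0 for every x in (3, 6).
Shift to the endpoint 3: with x = 3 + u (0 < u < 3), one computes f(3 + u) = u^4 + 11u^3 + 44u^2 + 75u + 42.
The nonzero coefficients here are all positive, so for u > 0 every term is positive (or zero), and the constant term 42 is strictly positive.
So f is strictly positive on (3, 6); no root exists in the interval.

f has no root in that interval.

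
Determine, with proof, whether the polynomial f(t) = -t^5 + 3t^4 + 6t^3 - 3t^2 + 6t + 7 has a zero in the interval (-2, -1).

Such a root exists.

f(-2) = 15 and f(-1) = -4, which have opposite signs.
f is continuous everywhere (it is a polynomial), in particular on [-2, -1].
By the Intermediate Value Theorem, f takes the value 0 somewhere in the open interval.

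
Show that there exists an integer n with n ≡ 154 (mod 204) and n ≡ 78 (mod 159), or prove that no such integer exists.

gcd(204, 159) = 3. If n ≡ 154 (mod 204) and n ≡ 78 (mod 159), then n ≡ 154 (mod 3) and n ≡ 78 (mod 3).
But 154 mod 3 = 1 while 78 mod 3 = 0, a contradiction.
So no integer satisfies both congruences.

There is no such integer.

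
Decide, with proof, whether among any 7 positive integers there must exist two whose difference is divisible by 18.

No; for instance {2, 3, 4, 5, 6, 7, 8} is a counterexample.

Take the 7 consecutive integers 2, 3, …, 8: their residues mod 18 are all distinct because 7 ≤ 18.
No two share a residue, so no pair has difference divisible by 18; the claim fails for this set.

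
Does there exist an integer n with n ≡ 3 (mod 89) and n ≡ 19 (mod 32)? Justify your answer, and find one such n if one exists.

n = 1427

gcd(89, 32) = 1, so the Chinese Remainder Theorem guarantees exactly one residue class mod 2848 satisfying both.
Any solution of the first congruence is n = 3 + 89t; substituting into the second, 89t ≡ 19 − 3 ≡ 16 (mod 32).
89 ≡ 25 (mod 32), so this reads 25t ≡ 16 (mod 32). To invert 25 modulo 32: 32 = 1·25 + 7, 25 = 3·7 + 4, 7 = 1·4 + 3, 4 = 1·3 + 1, 3 = 3·1 + 0, and unwinding, 1 = 4 − 1·3 = 4 − (7 − 1·4) = −7 + 2·4 = −7 + 2·(25 − 3·7) = 2·25 − 7·7 = 2·25 − 7·(32 − 1·25) = −7·32 + 9·25. Thus 25⁻¹ ≡ 9 (mod 32).
Multiplying by 9: t ≡ 9·16 = 144 ≡ 16 (mod 32).
With t = 16: n = 3 + 89·16 = 1427.
Check: 1427 mod 89 = 3, 1427 mod 32 = 19. ✓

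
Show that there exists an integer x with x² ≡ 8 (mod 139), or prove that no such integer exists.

No, no such integer exists.

Apply Euler's criterion with the prime 139: 8 is a quadratic residue iff 8^69 ≡ 1 (mod 139), and a non-residue iff it is ≡ −1.
Squaring successively (mod 139): 8^2 = 64 ≡ 64; 8^4 ≡ 64² = 4096 ≡ 65; 8^8 ≡ 65² = 4225 ≡ 55; 8^16 ≡ 55² = 3025 ≡ 106; 8^32 ≡ 106² = 11236 ≡ 116; 8^64 ≡ 116² = 13456 ≡ 112.
Since 69 = 64 + 4 + 1, 8^69 ≡ 112 · 65 · 8; multiplying out mod 139: 112·65 = 7280 ≡ 52, then 52·8 = 416 ≡ 138. Thus 8^69 ≡ 138 ≡ −1 (mod 139).
The value −1 means 8 is a non-residue modulo 139, so x² ≡ 8 (mod 139) is impossible.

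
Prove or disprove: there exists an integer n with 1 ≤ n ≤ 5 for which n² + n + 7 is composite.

At n = 1: 1² + 1 + 7 = 9 = 3·3, which is composite.

n = 1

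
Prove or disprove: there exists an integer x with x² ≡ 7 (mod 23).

No such integer exists.

Apply Euler's criterion with the prime 23: 7 is a quadratic residue iff 7^11 ≡ 1 (mod 23), and a non-residue iff it is ≡ −1.
Squaring successively (mod 23): 7^2 = 49 ≡ 3; 7^4 ≡ 3² = 9 ≡ 9; 7^8 ≡ 9² = 81 ≡ 12.
Since 11 = 8 + 2 + 1, 7^11 ≡ 12 · 3 · 7; multiplying out mod 23: 12·3 = 36 ≡ 13, then 13·7 = 91 ≡ 22. Thus 7^11 ≡ 22 ≡ −1 (mod 23).
The value −1 means 7 is a non-residue modulo 23, so x² ≡ 7 (mod 23) is impossible.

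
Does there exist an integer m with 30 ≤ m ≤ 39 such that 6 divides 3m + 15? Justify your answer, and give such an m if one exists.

m = 31 works, since 3·31 + 15 = 108 = 18·6.

m = 31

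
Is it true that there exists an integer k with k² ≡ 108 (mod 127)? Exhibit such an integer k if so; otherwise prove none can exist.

Apply Euler's criterion with the prime 127: 108 is a quadratic residue iff 108^63 ≡ 1 (mod 127), and a non-residue iff it is ≡ −1.
Squaring successively (mod 127): 108^2 = 11664 ≡ 107; 108^4 ≡ 107² = 11449 ≡ 19; 108^8 ≡ 19² = 361 ≡ 107; 108^16 ≡ 107² = 11449 ≡ 19; 108^32 ≡ 19² = 361 ≡ 107.
Since 63 = 32 + 16 + 8 + 4 + 2 + 1, 108^63 ≡ 107 · 19 · 107 · 19 · 107 · 108; multiplying out mod 127: 107·19 = 2033 ≡ 1, then 1·107 = 107 ≡ 107, then 107·19 = 2033 ≡ 1, then 1·107 = 107 ≡ 107, then 107·108 = 11556 ≡ 126. Thus 108^63 ≡ 126 ≡ −1 (mod 127).
The value −1 means 108 is a non-residue modulo 127, so k² ≡ 108 (mod 127) is impossible.

No, no such integer exists.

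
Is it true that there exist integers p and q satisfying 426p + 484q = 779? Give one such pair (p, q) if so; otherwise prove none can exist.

No such integers exist.

gcd(426, 484) = 2, so every integer of the form 426p + 484q is a multiple of 2.
But 779 = 2·389 + 1, so 2 ∤ 779.
Therefore 426p + 484q = 779 has no solution in integers.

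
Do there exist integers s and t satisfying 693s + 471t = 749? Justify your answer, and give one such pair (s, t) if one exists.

There are no such integers.

Both 693 and 471 are divisible by gcd(693, 471) = 3, hence so is any combination 693s + 471t.
But 749 = 3·249 + 2, so 3 ∤ 749.
Therefore 693s + 471t = 749 has no solution in integers.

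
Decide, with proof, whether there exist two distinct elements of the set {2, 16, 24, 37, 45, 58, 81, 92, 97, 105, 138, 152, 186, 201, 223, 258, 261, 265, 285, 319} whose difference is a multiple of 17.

The pair (2, 138) works.

2 mod 17 = 2 and 138 mod 17 = 2, so 138 − 2 = 136 = 8·17.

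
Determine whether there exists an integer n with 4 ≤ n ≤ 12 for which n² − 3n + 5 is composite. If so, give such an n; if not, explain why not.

n = 10

At n = 10: 10² − 3·10 + 5 = 75 = 3·25, which is composite.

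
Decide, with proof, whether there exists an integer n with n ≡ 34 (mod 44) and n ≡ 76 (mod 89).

n = 254

gcd(44, 89) = 1, so the Chinese Remainder Theorem guarantees exactly one residue class mod 3916 satisfying both.
Write n = 34 + 44t and require 34 + 44t ≡ 76 (mod 89), i.e. 44t ≡ 42 (mod 89).
Invert 44 mod 89 by the Euclidean algorithm: 89 = 2·44 + 1, 44 = 44·1 + 0; back-substituting, 1 = 89 − 2·44. Hence 44·(-2) ≡ 1, so 44⁻¹ ≡ -2 ≡ 87 (mod 89).
Therefore t ≡ 87·42 = 3654 ≡ 5 (mod 89).
Taking t = 5 gives n = 34 + 44·5 = 254.
Verify: 254 = 5·44 + 34 and 254 = 2·89 + 76. ✓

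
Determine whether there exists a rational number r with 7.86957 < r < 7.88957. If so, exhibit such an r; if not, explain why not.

Scale by 8: the interval becomes (62.95656, 63.11656), which contains the integer 63.
So r = 63/8 works: it is a ratio of integers, and dividing 8·7.86957 < 63 < 8·7.88957 through by 8 gives 7.86957 < 63/8 < 7.88957.

r = 63/8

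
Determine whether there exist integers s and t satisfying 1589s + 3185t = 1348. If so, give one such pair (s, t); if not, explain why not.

There are no such integers.

gcd(1589, 3185) = 7, so every integer of the form 1589s + 3185t is a multiple of 7.
But 1348 = 7·192 + 4, so 7 ∤ 1348.
Therefore 1589s + 3185t = 1348 has no solution in integers.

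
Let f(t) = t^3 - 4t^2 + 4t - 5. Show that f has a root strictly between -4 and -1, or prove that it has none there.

No such root exists.

The endpoint values f(-4) = -149 and f(-1) = -14 are both negative. Claim: f(t) < 0 for every t in (-4, -1).
Shift to the endpoint -1: with t = -1 − u (0 < u < 3), one computes f(-1 − u) = -u^3 - 7u^2 - 15u - 14.
The nonzero coefficients here are all negative, so for u > 0 every term is negative (or zero), and the constant term -14 is strictly negative.
So f is strictly negative on (-4, -1); no root exists in the interval.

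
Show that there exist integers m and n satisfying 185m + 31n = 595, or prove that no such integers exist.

m = 25, n = -130

185 and 31 are coprime, so 185m + 31n ranges over all of ℤ.
Run the Euclidean algorithm on 185 and 31: 185 = 5·31 + 30, 31 = 1·30 + 1, 30 = 30·1 + 0.
Unwinding: 1 = 31 − 1·30 = 31 − (185 − 5·31) = −185 + 6·31, i.e. 185·(-1) + 31·6 = 1.
Scaling by 595 gives the particular solution (m, n) = (-595, 3570).
The general solution is m = -595 + 31k, n = 3570 − 185k; taking k = 20 gives the smaller pair m = 25, n = -130.
Check: 185·25 + 31·(-130) = 4625 − 4030 = 595. ✓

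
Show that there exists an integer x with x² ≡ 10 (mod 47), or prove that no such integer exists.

No, no such integer exists.

Apply Euler's criterion with the prime 47: 10 is a quadratic residue iff 10^23 ≡ 1 (mod 47), and a non-residue iff it is ≡ −1.
Repeated squaring mod 47: 10^2 = 100 ≡ 6; 10^4 ≡ 6² = 36 ≡ 36; 10^8 ≡ 36² = 1296 ≡ 27; 10^16 ≡ 27² = 729 ≡ 24.
Since 23 = 16 + 4 + 2 + 1, 10^23 ≡ 24 · 36 · 6 · 10; multiplying out mod 47: 24·36 = 864 ≡ 18, then 18·6 = 108 ≡ 14, then 14·10 = 140 ≡ 46. Thus 10^23 ≡ 46 ≡ −1 (mod 47).
The value −1 means 10 is a non-residue modulo 47, so x² ≡ 10 (mod 47) is impossible.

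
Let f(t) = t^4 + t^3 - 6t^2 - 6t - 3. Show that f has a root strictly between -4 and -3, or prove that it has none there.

f(-4) = 117 and f(-3) = 15, both positive, so a sign-change argument is unavailable; we show f keeps this sign on the whole interval.
Shift to the endpoint -3: with t = -3 − u (0 < u < 1), one computes f(-3 − u) = u^4 + 11u^3 + 39u^2 + 51u + 15.
The nonzero coefficients here are all positive, so for u > 0 every term is positive (or zero), and the constant term 15 is strictly positive.
Therefore f(t) > 0 throughout (-4, -3), and f has no zero there.

No.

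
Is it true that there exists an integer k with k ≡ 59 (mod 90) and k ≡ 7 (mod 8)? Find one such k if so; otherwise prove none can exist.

k = 239

The moduli are not coprime: gcd(90, 8) = 2. Compatibility requires 2 ∣ (7 − 59) = -52, which holds, so solutions exist.
Step through k = 59, 59 + 90, 59 + 2·90, …: the values 59, 149, 239 reduce mod 8 to 3, 5, 7. The value 239 hits 7.
Verify: 239 = 2·90 + 59 and 239 = 29·8 + 7. ✓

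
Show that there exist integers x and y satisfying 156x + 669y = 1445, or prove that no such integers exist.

No such integers exist.

Both 156 and 669 are divisible by gcd(156, 669) = 3, hence so is any combination 156x + 669y.
But 1445 = 3·481 + 2, so 3 ∤ 1445.
So the equation is unsolvable over ℤ.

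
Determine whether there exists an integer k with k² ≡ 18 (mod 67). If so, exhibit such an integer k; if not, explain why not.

There is no such integer.

67 is prime, so by Euler's criterion 18 is a square mod 67 iff 18^((67−1)/2) = 18^33 ≡ 1 (mod 67).
Squaring successively (mod 67): 18^2 = 324 ≡ 56; 18^4 ≡ 56² = 3136 ≡ 54; 18^8 ≡ 54² = 2916 ≡ 35; 18^16 ≡ 35² = 1225 ≡ 19; 18^32 ≡ 19² = 361 ≡ 26.
Since 33 = 32 + 1, 18^33 ≡ 26 · 18; multiplying out mod 67: 26·18 = 468 ≡ 66. Thus 18^33 ≡ 66 ≡ −1 (mod 67).
The value −1 means 18 is a non-residue modulo 67, so k² ≡ 18 (mod 67) is impossible.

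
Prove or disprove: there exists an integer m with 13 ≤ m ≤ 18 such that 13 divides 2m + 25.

For m = 13, 14, …, 18 the values of 2m + 25 modulo 13 are 12, 1, 3, 5, 7, 9 respectively.
The residue 0 does not occur, so no m in [13, 18] makes 2m + 25 a multiple of 13.

There is no such integer m in that range.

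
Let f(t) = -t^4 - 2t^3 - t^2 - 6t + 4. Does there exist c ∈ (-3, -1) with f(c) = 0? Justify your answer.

Yes, such a c exists.

f(-3) = -14 and f(-1) = 10, which have opposite signs.
As a polynomial, f is continuous on every closed interval.
By the Intermediate Value Theorem f must vanish at some point of (-3, -1).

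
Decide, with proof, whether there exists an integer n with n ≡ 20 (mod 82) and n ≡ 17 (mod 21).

n = 1004

The moduli 82 and 21 are coprime, so by the Chinese Remainder Theorem a unique solution modulo 1722 exists.
Any solution of the first congruence is n = 20 + 82t; substituting into the second, 82t ≡ 17 − 20 ≡ 18 (mod 21).
82 ≡ 19 (mod 21), so this reads 19t ≡ 18 (mod 21). Invert 19 mod 21 by the Euclidean algorithm: 21 = 1·19 + 2, 19 = 9·2 + 1, 2 = 2·1 + 0; back-substituting, 1 = 19 − 9·2 = 19 − 9·(21 − 1·19) = −9·21 + 10·19. Hence 19·10 ≡ 1, so 19⁻¹ ≡ 10 (mod 21).
Therefore t ≡ 10·18 = 180 ≡ 12 (mod 21).
With t = 12: n = 20 + 82·12 = 1004.
Check: 1004 mod 82 = 20, 1004 mod 21 = 17. ✓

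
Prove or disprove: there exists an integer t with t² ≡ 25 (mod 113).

t = 5

Take t = 5. Then 5² = 25, and since 0 ≤ 25 < 113 this is already reduced: 5² ≡ 25 (mod 113).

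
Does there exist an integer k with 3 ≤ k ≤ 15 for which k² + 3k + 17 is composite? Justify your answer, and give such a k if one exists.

k = 10

At k = 10: 10² + 3·10 + 17 = 147 = 3·49, which is composite.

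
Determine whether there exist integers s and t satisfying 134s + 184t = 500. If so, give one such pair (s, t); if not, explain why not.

s = 82, t = -57

Since gcd(134, 184) = 2 and 500 = 2·250, Bézout's identity guarantees a solution.
Dividing through by 2 reduces the equation to 67s + 92t = 250.
Dividing repeatedly: 92 = 1·67 + 25, 67 = 2·25 + 17, 25 = 1·17 + 8, 17 = 2·8 + 1, 8 = 8·1 + 0.
Unwinding: 1 = 17 − 2·8 = 17 − 2·(25 − 1·17) = −2·25 + 3·17 = −2·25 + 3·(67 − 2·25) = 3·67 − 8·25 = 3·67 − 8·(92 − 1·67) = −8·92 + 11·67, i.e. 67·11 + 92·(-8) = 1.
Multiplying through by 250: s = 11·250 = 2750, t = (-8)·250 = -2000 is a solution.
Shifting by a multiple of (92, −67) keeps it a solution: s = 2750 − 29·92 = 82, t = -2000 + 29·67 = -57.
Indeed 134·82 + 184·(-57) = 10988 − 10488 = 500.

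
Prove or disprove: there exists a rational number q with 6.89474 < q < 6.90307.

q = 69/10

Multiplying by 10: 10·6.89474 = 68.94740 and 10·6.90307 = 69.03070, so the integer 69 lies strictly between them.
So q = 69/10 works: it is a ratio of integers, and dividing 10·6.89474 < 69 < 10·6.90307 through by 10 gives 6.89474 < 69/10 < 6.90307.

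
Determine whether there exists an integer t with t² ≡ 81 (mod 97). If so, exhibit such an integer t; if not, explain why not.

t = 88 works: 88² = 7744, and 7744 − 81 = 7663 = 79·97.

t = 88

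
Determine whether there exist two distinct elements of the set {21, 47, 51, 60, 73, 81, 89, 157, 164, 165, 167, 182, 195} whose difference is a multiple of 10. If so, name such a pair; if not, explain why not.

21 and 51 are such a pair.

21 mod 10 = 1 and 51 mod 10 = 1, so 51 − 21 = 30 = 3·10.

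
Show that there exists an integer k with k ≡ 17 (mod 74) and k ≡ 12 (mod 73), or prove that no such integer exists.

k = 5049

The moduli 74 and 73 are coprime, so by the Chinese Remainder Theorem a unique solution modulo 5402 exists.
Any solution of the first congruence is k = 17 + 74t; substituting into the second, 74t ≡ 12 − 17 ≡ 68 (mod 73).
74 ≡ 1 (mod 73), so this reads 1t ≡ 68 (mod 73). So t ≡ 68 (mod 73).
With t = 68: k = 17 + 74·68 = 5049.
Indeed 5049 ≡ 17 (mod 74) and 5049 ≡ 12 (mod 73).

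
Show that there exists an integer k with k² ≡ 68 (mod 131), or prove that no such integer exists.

131 is prime, so by Euler's criterion 68 is a square mod 131 iff 68^((131−1)/2) = 68^65 ≡ 1 (mod 131).
Squaring successively (mod 131): 68^2 = 4624 ≡ 39; 68^4 ≡ 39² = 1521 ≡ 80; 68^8 ≡ 80² = 6400 ≡ 112; 68^16 ≡ 112² = 12544 ≡ 99; 68^32 ≡ 99² = 9801 ≡ 107; 68^64 ≡ 107² = 11449 ≡ 52.
Since 65 = 64 + 1, 68^65 ≡ 52 · 68; multiplying out mod 131: 52·68 = 3536 ≡ 130. Thus 68^65 ≡ 130 ≡ −1 (mod 131).
By Euler's criterion 68 is a quadratic non-residue mod 131: no k satisfies k² ≡ 68 (mod 131).

There is no such integer.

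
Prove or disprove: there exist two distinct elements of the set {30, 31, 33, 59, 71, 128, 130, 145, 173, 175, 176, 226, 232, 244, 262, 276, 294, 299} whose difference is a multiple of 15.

31 and 226 are such a pair.

31 mod 15 = 1 and 226 mod 15 = 1, so 226 − 31 = 195 = 13·15.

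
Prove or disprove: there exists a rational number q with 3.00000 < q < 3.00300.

Multiplying by 334: 334·3.00000 = 1002.00000 and 334·3.00300 = 1003.00200, so the integer 1003 lies strictly between them.
Dividing back, 3.00000 < 1003/334 < 3.00300, and 1003/334 is rational.

q = 1003/334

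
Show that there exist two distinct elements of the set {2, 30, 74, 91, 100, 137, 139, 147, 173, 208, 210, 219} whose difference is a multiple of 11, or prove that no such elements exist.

30 and 74 are such a pair.

Both 30 and 74 leave remainder 8 on division by 11; their difference 44 = 4·11 is a multiple of 11.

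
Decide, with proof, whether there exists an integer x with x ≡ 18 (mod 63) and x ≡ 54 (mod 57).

x = 396

The moduli are not coprime: gcd(63, 57) = 3. Compatibility requires 3 ∣ (54 − 18) = 36, which holds, so solutions exist.
The integers ≡ 18 (mod 63) are 18, 81, 144, 207, 270, 333, 396, …; their remainders mod 57 are 18, 24, 30, 36, 42, 48, 54, so x = 396 is the first that is ≡ 54 (mod 57).
Verify: 396 = 6·63 + 18 and 396 = 6·57 + 54. ✓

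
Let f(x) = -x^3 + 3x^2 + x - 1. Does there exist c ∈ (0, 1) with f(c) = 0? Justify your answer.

f(0) = -1 and f(1) = 2, which have opposite signs.
f is continuous everywhere (it is a polynomial), in particular on [0, 1].
By the Intermediate Value Theorem, f takes the value 0 somewhere in the open interval.

Such a root exists.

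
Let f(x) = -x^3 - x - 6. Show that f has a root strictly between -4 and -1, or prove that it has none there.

Such a root exists.

f(-4) = 62 and f(-1) = -4, which have opposite signs.
As a polynomial, f is continuous on every closed interval.
By the Intermediate Value Theorem, f takes the value 0 somewhere in the open interval.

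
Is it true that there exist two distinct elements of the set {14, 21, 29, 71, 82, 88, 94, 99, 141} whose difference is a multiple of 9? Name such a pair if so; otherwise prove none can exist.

No, no such pair exists.

Reduce each element modulo 9: 14↦5, 21↦3, 29↦2, 71↦8, 82↦1, 88↦7, 94↦4, 99↦0, 141↦6.
These 9 residues are pairwise different, hence no difference of two elements is divisible by 9.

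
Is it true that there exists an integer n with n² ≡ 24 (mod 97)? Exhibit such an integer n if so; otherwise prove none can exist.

Take n = 86. Then 86² = 7396 = 76·97 + 24, so 86² ≡ 24 (mod 97).

n = 86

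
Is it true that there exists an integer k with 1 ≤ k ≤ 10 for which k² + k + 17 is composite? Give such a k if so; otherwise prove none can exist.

No, no such integer k in that range exists.

The values for k = 1, 2, …, 10 are 19, 23, 29, 37, 47, 59, 73, 89, 107, 127, and each of these is prime.
So no value in the range makes the expression composite.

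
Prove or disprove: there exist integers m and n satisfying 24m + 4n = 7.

Both 24 and 4 are divisible by gcd(24, 4) = 4, hence so is any combination 24m + 4n.
But 7 is not a multiple of 4 (it leaves remainder 3).
So the equation is unsolvable over ℤ.

No such integers exist.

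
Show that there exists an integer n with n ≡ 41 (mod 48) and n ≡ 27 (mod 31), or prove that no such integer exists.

gcd(48, 31) = 1, so the Chinese Remainder Theorem guarantees exactly one residue class mod 1488 satisfying both.
Write n = 41 + 48t and require 41 + 48t ≡ 27 (mod 31), i.e. 48t ≡ 17 (mod 31).
48 ≡ 17 (mod 31), so this reads 17t ≡ 17 (mod 31). Since 17·11 = 187 = 6·31 + 1, the inverse of 17 mod 31 is 11.
Multiplying by 11: t ≡ 11·17 = 187 ≡ 1 (mod 31).
Taking t = 1 gives n = 41 + 48·1 = 89.
Check: 89 mod 48 = 41, 89 mod 31 = 27. ✓

n = 89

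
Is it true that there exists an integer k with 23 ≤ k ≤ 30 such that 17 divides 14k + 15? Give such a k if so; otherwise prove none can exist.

There is no such integer k in that range.

For k = 23, 24, …, 30 the values of 14k + 15 modulo 17 are 14, 11, 8, 5, 2, 16, 13, 10 respectively.
None is 0, so 17 never divides 14k + 15 on this range.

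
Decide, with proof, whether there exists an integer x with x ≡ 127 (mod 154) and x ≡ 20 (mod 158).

Reduce both congruences modulo 2, which divides 154 and 158: they say x ≡ 127 (mod 2) and x ≡ 20 (mod 2).
These are incompatible: 127 − 20 = 107 is not divisible by 2.
So no integer satisfies both congruences.

There is no such integer.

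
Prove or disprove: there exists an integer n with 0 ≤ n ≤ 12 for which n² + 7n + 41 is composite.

n = 9

At n = 9: 9² + 7·9 + 41 = 185 = 5·37, which is composite.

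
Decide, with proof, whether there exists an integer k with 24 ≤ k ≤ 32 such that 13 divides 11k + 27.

The values of 11k + 27 for k = 24, 25, …, 32 are 291, 302, 313, 324, 335, 346, 357, 368, 379; reduced mod 13 these are 5, 3, 1, 12, 10, 8, 6, 4, 2.
None is 0, so 13 never divides 11k + 27 on this range.

No, no such integer k in that range exists.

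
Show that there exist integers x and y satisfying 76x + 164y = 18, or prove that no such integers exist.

No such integers exist.

gcd(76, 164) = 4, so every integer of the form 76x + 164y is a multiple of 4.
But 18 is not a multiple of 4 (it leaves remainder 2).
So the equation is unsolvable over ℤ.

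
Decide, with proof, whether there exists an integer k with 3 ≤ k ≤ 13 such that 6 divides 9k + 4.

For k = 3, 4, …, 13 the values of 9k + 4 modulo 6 are 1, 4, 1, 4, 1, 4, 1, 4, 1, 4, 1 respectively.
None is 0, so 6 never divides 9k + 4 on this range.

No such integer k in that range exists.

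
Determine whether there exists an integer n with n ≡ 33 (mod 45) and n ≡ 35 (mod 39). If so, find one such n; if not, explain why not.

No, no such integer exists.

Both moduli are multiples of 3 = gcd(45, 39), so any solution would satisfy n ≡ 33 and n ≡ 35 modulo 3 simultaneously.
However 33 ≡ 0 and 35 ≡ 2 (mod 3), and 0 ≠ 2.
Therefore no such n exists.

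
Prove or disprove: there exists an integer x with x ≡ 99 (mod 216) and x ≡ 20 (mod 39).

gcd(216, 39) = 3. If x ≡ 99 (mod 216) and x ≡ 20 (mod 39), then x ≡ 99 (mod 3) and x ≡ 20 (mod 3).
However 99 ≡ 0 and 20 ≡ 2 (mod 3), and 0 ≠ 2.
Therefore no such x exists.

No, no such integer exists.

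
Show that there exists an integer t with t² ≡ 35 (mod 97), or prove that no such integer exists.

t = 61 works: 61² = 3721, and 3721 − 35 = 3686 = 38·97.

t = 61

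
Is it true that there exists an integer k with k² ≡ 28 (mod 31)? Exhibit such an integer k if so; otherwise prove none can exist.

k = 20

Take k = 20. Then 20² = 400 = 12·31 + 28, so 20² ≡ 28 (mod 31).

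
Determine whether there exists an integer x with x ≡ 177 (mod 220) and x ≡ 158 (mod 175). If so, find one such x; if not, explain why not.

No, no such integer exists.

Both moduli are multiples of 5 = gcd(220, 175), so any solution would satisfy x ≡ 177 and x ≡ 158 modulo 5 simultaneously.
However 177 ≡ 2 and 158 ≡ 3 (mod 5), and 2 ≠ 3.
Hence the system has no solution.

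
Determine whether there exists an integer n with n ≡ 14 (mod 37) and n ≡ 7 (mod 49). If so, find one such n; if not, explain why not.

n = 791

gcd(37, 49) = 1, so the Chinese Remainder Theorem guarantees exactly one residue class mod 1813 satisfying both.
Write n = 14 + 37t and require 14 + 37t ≡ 7 (mod 49), i.e. 37t ≡ 42 (mod 49).
Note 37·4 = 148 ≡ 1 (mod 49) (as 148 − 1 = 3·49), so 37⁻¹ ≡ 4.
Therefore t ≡ 4·42 = 168 ≡ 21 (mod 49).
Taking t = 21 gives n = 14 + 37·21 = 791.
Check: 791 mod 37 = 14, 791 mod 49 = 7. ✓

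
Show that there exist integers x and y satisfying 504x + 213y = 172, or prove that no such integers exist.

No, no such integers exist.

Any value of 504x + 213y is a multiple of gcd(504, 213) = 3.
However 172 leaves remainder 1 on division by 3.
So the equation is unsolvable over ℤ.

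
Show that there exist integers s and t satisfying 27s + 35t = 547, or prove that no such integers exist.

s = 6, t = 11

Since gcd(27, 35) = 1, every integer is an integer combination of 27 and 35.
Euclidean algorithm: 35 = 1·27 + 8, 27 = 3·8 + 3, 8 = 2·3 + 2, 3 = 1·2 + 1, 2 = 2·1 + 0.
Working back up the chain: 1 = 3 − 1·2 = 3 − (8 − 2·3) = −8 + 3·3 = −8 + 3·(27 − 3·8) = 3·27 − 10·8 = 3·27 − 10·(35 − 1·27) = −10·35 + 13·27. So 27·13 + 35·(-10) = 1.
Multiplying through by 547: s = 13·547 = 7111, t = (-10)·547 = -5470 is a solution.
Shifting by a multiple of (35, −27) keeps it a solution: s = 7111 − 203·35 = 6, t = -5470 + 203·27 = 11.
Check: 27·6 + 35·11 = 162 + 385 = 547. ✓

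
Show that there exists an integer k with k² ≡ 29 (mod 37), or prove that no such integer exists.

37 is prime, so by Euler's criterion 29 is a square mod 37 iff 29^((37−1)/2) = 29^18 ≡ 1 (mod 37).
Squaring successively (mod 37): 29^2 = 841 ≡ 27; 29^4 ≡ 27² = 729 ≡ 26; 29^8 ≡ 26² = 676 ≡ 10; 29^16 ≡ 10² = 100 ≡ 26.
Since 18 = 16 + 2, 29^18 ≡ 26 · 27; multiplying out mod 37: 26·27 = 702 ≡ 36. Thus 29^18 ≡ 36 ≡ −1 (mod 37).
The value −1 means 29 is a non-residue modulo 37, so k² ≡ 29 (mod 37) is impossible.

No such integer exists.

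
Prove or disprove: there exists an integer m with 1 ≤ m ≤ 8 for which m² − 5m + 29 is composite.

At m = 1: 1² − 5·1 + 29 = 25 = 5·5, which is composite.

m = 1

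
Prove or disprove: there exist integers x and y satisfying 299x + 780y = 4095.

gcd(299, 780) = 13, and 13 divides 4095, so integer solutions exist.
Dividing through by 13 reduces the equation to 23x + 60y = 315.
Run the Euclidean algorithm on 60 and 23: 60 = 2·23 + 14, 23 = 1·14 + 9, 14 = 1·9 + 5, 9 = 1·5 + 4, 5 = 1·4 + 1, 4 = 4·1 + 0.
Working back up the chain: 1 = 5 − 1·4 = 5 − (9 − 1·5) = −9 + 2·5 = −9 + 2·(14 − 1·9) = 2·14 − 3·9 = 2·14 − 3·(23 − 1·14) = −3·23 + 5·14 = −3·23 + 5·(60 − 2·23) = 5·60 − 13·23. So 23·(-13) + 60·5 = 1.
Times 315: 23·(-4095) + 60·1575 = 315, so (-4095, 1575) solves it.
Adding 69·60 to x and subtracting 69·23 from y gives the tidier solution (45, -12).
Check: 299·45 + 780·(-12) = 13455 − 9360 = 4095. ✓

x = 45, y = -12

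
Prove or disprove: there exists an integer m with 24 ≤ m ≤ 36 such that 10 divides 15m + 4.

No such integer m in that range exists.

At m = 24, 15·24 + 4 = 364 ≡ 4 (mod 10), and each step in m adds 15 ≡ 5 (mod 10), giving residues 4, 9, 4, 9, 4, 9, 4, 9, 4, 9, 4, 9, 4 for m = 24, 25, …, 36.
Since 0 is absent from this list, 10 ∤ 15m + 4 for every m with 24 ≤ m ≤ 36.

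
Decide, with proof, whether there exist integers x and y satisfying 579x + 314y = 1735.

Since gcd(579, 314) = 1, every integer is an integer combination of 579 and 314.
Dividing repeatedly: 579 = 1·314 + 265, 314 = 1·265 + 49, 265 = 5·49 + 20, 49 = 2·20 + 9, 20 = 2·9 + 2, 9 = 4·2 + 1, 2 = 2·1 + 0.
Back-substituting, 1 = 9 − 4·2 = 9 − 4·(20 − 2·9) = −4·20 + 9·9 = −4·20 + 9·(49 − 2·20) = 9·49 − 22·20 = 9·49 − 22·(265 − 5·49) = −22·265 + 119·49 = −22·265 + 119·(314 − 1·265) = 119·314 − 141·265 = 119·314 − 141·(579 − 1·314) = −141·579 + 260·314; that is, 579·(-141) + 314·260 = 1.
Multiplying through by 1735: x = (-141)·1735 = -244635, y = 260·1735 = 451100 is a solution.
The general solution is x = -244635 + 314k, y = 451100 − 579k; taking k = 780 gives the smaller pair x = 285, y = -520.
Indeed 579·285 + 314·(-520) = 165015 − 163280 = 1735.

x = 285, y = -520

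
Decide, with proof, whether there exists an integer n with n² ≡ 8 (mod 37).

There is no such integer.

37 is prime, so by Euler's criterion 8 is a square mod 37 iff 8^((37−1)/2) = 8^18 ≡ 1 (mod 37).
Squaring successively (mod 37): 8^2 = 64 ≡ 27; 8^4 ≡ 27² = 729 ≡ 26; 8^8 ≡ 26² = 676 ≡ 10; 8^16 ≡ 10² = 100 ≡ 26.
Since 18 = 16 + 2, 8^18 ≡ 26 · 27; multiplying out mod 37: 26·27 = 702 ≡ 36. Thus 8^18 ≡ 36 ≡ −1 (mod 37).
The value −1 means 8 is a non-residue modulo 37, so n² ≡ 8 (mod 37) is impossible.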